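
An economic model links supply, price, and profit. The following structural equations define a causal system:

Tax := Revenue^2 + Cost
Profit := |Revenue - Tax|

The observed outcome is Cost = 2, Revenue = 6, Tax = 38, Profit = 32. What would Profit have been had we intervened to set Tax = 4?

The intervention breaks the incoming arrows to Tax: Tax := Revenue^2 + Cost no longer applies, and Tax = 4.
Profit = |Revenue - Tax|  [with Revenue=6, Tax=4]  = 2

2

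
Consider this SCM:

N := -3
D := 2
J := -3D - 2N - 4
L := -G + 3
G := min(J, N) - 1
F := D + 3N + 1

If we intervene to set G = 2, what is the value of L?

The intervention breaks the incoming arrows to G: G := min(J, N) - 1 no longer applies, and G = 2.
L = -G + 3  [with G=2]  = 1

1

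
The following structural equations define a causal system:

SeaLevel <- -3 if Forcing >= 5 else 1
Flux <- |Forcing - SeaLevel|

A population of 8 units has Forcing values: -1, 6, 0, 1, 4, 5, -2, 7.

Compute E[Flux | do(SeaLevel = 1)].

do(SeaLevel=1) breaks SeaLevel's dependence on Forcing. With SeaLevel=1 fixed, Flux across the units is 2, 5, 1, 0, 3, 4, 3, 6, mean 3.

3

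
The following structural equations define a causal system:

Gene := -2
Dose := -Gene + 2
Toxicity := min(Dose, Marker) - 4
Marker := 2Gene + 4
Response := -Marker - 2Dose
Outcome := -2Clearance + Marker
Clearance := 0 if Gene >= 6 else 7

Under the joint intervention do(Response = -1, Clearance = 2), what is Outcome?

-4

Setting Response = -1, Clearance = 2 by intervention discards those variables' equations.
Marker = 2Gene + 4  [with Gene=-2]  = 0
Outcome = -2Clearance + Marker  [with Clearance=2, Marker=0]  = -4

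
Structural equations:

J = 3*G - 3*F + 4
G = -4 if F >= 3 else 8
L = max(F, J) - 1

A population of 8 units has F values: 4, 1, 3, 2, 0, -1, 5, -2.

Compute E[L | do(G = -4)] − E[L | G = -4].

-2.5

do(G=-4) breaks G's dependence on F. With G=-4 fixed, L across the units is 3, 0, 2, 1, -1, -2, 4, -3, mean 0.5.
E[L|G=-4] averages over only the 3 units with G=-4 (F = 4, 3, 5): L = 3, 2, 4, mean 3.
Difference = 0.5 − 3 = -2.5.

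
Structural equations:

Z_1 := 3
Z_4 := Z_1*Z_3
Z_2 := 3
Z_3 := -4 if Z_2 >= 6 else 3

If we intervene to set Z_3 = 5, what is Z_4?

The intervention breaks the incoming arrows to Z_3: Z_3 := -4 if Z_2 >= 6 else 3 no longer applies, and Z_3 = 5.
Z_4 = Z_1*Z_3  [with Z_1=3, Z_3=5]  = 15

15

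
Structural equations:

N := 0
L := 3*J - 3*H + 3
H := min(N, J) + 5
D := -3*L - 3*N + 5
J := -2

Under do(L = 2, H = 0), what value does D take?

The joint intervention fixes L = 2, H = 0, removing each variable's own equation.
D = -3*L - 3*N + 5  [with L=2, N=0]  = -1

-1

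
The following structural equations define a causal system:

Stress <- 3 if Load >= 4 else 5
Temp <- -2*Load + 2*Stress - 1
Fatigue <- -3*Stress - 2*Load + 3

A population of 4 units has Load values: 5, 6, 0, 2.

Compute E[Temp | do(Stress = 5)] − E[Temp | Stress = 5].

-4.5

do(Stress=5) breaks Stress's dependence on Load. With Stress=5 fixed, Temp across the units is -1, -3, 9, 5, mean 2.5.
Conditioning on Stress=5 selects the 2 unit(s) with Load ∈ {0, 2}. Their Temp values: 9, 5. Mean = 7.
Difference = 2.5 − 7 = -4.5.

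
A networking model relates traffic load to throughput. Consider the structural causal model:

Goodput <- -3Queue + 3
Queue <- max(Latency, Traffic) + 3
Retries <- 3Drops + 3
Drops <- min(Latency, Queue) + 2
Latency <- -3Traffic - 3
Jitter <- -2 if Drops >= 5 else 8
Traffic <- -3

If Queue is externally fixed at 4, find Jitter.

-2

The intervention breaks the incoming arrows to Queue: Queue <- max(Latency, Traffic) + 3 no longer applies, and Queue = 4.
Latency = -3Traffic - 3  [with Traffic=-3]  = 6
Drops = min(Latency, Queue) + 2  [with Latency=6, Queue=4]  = 6
Jitter = -2 if Drops >= 5 else 8  [with Drops=6]  = -2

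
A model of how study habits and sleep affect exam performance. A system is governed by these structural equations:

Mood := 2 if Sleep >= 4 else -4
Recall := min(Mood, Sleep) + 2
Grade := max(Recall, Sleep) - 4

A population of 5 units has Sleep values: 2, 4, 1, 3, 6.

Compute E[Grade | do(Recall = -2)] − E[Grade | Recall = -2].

Every unit gets Recall=-2 under the intervention. Grade values become -2, 0, -3, -1, 2; E[Grade|do(Recall=-2)] = -0.8.
E[Grade|Recall=-2] averages over only the 3 units with Recall=-2 (Sleep = 2, 1, 3): Grade = -2, -3, -1, mean -2.
Difference = -0.8 − (-2) = 1.2.

1.2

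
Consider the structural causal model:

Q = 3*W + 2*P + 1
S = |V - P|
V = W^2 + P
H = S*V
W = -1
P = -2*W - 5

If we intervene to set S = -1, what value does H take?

2

The intervention breaks the incoming arrows to S: S = |V - P| no longer applies, and S = -1.
P = -2*W - 5  [with W=-1]  = -3
V = W^2 + P  [with W=-1, P=-3]  = -2
H = S*V  [with S=-1, V=-2]  = 2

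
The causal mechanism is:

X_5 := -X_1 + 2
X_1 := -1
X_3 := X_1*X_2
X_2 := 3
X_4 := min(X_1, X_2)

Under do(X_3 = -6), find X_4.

The intervention breaks the incoming arrows to X_3: X_3 := X_1*X_2 no longer applies, and X_3 = -6.
X_4 is not downstream of the intervention, so its value is determined by the original equations.
X_4 = min(X_1, X_2)  [with X_1=-1, X_2=3]  = -1

-1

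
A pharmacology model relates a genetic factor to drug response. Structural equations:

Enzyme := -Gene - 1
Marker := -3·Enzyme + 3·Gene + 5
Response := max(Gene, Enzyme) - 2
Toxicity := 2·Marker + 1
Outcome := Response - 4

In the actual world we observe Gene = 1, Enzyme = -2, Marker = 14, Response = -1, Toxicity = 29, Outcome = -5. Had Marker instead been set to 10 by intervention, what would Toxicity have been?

21

do(Marker=10) replaces the equation Marker := -3·Enzyme + 3·Gene + 5 with the constant Marker = 10.
Toxicity = 2·Marker + 1  [with Marker=10]  = 21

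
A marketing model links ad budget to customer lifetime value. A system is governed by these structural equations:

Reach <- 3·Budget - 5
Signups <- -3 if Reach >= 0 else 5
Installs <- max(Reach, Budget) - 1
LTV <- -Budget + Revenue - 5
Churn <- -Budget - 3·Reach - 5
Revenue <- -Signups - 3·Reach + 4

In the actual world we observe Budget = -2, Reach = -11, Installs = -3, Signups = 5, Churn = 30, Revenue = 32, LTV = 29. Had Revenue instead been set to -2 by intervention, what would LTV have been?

Intervening sets Revenue = -2 and removes its equation (Revenue <- -Signups - 3·Reach + 4).
LTV = -Budget + Revenue - 5  [with Budget=-2, Revenue=-2]  = -5

-5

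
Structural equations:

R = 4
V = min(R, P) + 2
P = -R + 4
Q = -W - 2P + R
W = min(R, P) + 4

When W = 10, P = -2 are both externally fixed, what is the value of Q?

Setting W = 10, P = -2 by intervention discards those variables' equations.
Q = -W - 2P + R  [with W=10, P=-2, R=4]  = -2

-2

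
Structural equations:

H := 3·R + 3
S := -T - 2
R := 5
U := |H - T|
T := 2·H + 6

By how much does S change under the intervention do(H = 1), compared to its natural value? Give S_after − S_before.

34

do(H=1) replaces the equation H := 3·R + 3 with the constant H = 1.
T = 2·H + 6  [with H=1]  = 8
S = -T - 2  [with T=8]  = -10
Without intervention: H = 3·R + 3  [with R=5]  = 18; T = 2·H + 6  [with H=18]  = 42; S = -T - 2  [with T=42]  = -44.
Change = -10 − (-44) = 34.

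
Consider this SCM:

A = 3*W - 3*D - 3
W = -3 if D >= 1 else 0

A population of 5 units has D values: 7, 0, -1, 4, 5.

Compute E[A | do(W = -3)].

Under do(W=-3), W's equation is replaced by W=-3 for every unit. Per-unit A: -33, -12, -9, -24, -27. Mean = -21.

-21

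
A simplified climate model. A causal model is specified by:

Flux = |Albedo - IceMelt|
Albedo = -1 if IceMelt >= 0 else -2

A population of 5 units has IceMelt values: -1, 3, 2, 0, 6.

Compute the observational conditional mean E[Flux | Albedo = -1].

Conditioning on Albedo=-1 selects the 4 unit(s) with IceMelt ∈ {3, 2, 0, 6}. Their Flux values: 4, 3, 1, 7. Mean = 3.75.

3.75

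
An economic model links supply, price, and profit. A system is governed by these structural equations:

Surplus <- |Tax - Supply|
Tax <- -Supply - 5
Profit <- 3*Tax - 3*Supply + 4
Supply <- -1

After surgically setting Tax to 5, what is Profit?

22

The intervention breaks the incoming arrows to Tax: Tax <- -Supply - 5 no longer applies, and Tax = 5.
Profit = 3*Tax - 3*Supply + 4  [with Tax=5, Supply=-1]  = 22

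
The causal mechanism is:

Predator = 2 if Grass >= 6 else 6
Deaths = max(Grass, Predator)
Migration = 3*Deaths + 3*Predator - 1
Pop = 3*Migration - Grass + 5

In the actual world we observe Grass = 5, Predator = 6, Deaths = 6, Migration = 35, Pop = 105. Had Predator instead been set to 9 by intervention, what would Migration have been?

Under do(Predator=9), the mechanism Predator = 2 if Grass >= 6 else 6 is discarded; Predator is fixed at 9.
Deaths = max(Grass, Predator)  [with Grass=5, Predator=9]  = 9
Migration = 3*Deaths + 3*Predator - 1  [with Deaths=9, Predator=9]  = 53

53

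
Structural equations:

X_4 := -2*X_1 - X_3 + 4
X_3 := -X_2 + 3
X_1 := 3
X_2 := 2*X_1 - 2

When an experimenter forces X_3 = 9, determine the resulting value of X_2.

Under do(X_3=9), the mechanism X_3 := -X_2 + 3 is discarded; X_3 is fixed at 9.
Since X_2 is not a descendant of the intervened variable, it is unaffected.
X_2 = 2*X_1 - 2  [with X_1=3]  = 4

4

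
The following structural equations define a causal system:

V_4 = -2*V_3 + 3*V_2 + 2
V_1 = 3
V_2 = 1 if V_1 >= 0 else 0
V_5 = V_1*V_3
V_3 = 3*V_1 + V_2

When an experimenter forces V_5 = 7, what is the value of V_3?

do(V_5=7) replaces the equation V_5 = V_1*V_3 with the constant V_5 = 7.
V_3 is not downstream of the intervention, so its value is determined by the original equations.
V_2 = 1 if V_1 >= 0 else 0  [with V_1=3]  = 1
V_3 = 3*V_1 + V_2  [with V_1=3, V_2=1]  = 10

10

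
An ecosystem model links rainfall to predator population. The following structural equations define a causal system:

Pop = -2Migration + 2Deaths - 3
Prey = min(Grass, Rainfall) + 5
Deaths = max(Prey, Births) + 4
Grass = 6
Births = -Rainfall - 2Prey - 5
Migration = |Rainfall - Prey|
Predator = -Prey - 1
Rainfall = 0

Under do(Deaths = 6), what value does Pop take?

-1

Intervening sets Deaths = 6 and removes its equation (Deaths = max(Prey, Births) + 4).
Prey = min(Grass, Rainfall) + 5  [with Grass=6, Rainfall=0]  = 5
Migration = |Rainfall - Prey|  [with Rainfall=0, Prey=5]  = 5
Pop = -2Migration + 2Deaths - 3  [with Migration=5, Deaths=6]  = -1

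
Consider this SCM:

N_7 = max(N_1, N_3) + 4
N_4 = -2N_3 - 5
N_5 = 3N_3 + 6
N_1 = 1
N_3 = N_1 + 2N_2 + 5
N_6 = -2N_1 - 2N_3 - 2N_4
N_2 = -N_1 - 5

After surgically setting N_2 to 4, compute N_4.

Under do(N_2=4), the mechanism N_2 = -N_1 - 5 is discarded; N_2 is fixed at 4.
N_3 = N_1 + 2N_2 + 5  [with N_1=1, N_2=4]  = 14
N_4 = -2N_3 - 5  [with N_3=14]  = -33

-33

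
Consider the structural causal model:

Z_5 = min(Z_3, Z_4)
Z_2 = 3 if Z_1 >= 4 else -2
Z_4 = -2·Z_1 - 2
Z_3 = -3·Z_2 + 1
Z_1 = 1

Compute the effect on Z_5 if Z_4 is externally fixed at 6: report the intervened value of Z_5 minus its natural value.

10

Intervening sets Z_4 = 6 and removes its equation (Z_4 = -2·Z_1 - 2).
Z_2 = 3 if Z_1 >= 4 else -2  [with Z_1=1]  = -2
Z_3 = -3·Z_2 + 1  [with Z_2=-2]  = 7
Z_5 = min(Z_3, Z_4)  [with Z_3=7, Z_4=6]  = 6
Without intervention: Z_2 = 3 if Z_1 >= 4 else -2  [with Z_1=1]  = -2; Z_3 = -3·Z_2 + 1  [with Z_2=-2]  = 7; Z_4 = -2·Z_1 - 2  [with Z_1=1]  = -4; Z_5 = min(Z_3, Z_4)  [with Z_3=7, Z_4=-4]  = -4.
Change = 6 − (-4) = 10.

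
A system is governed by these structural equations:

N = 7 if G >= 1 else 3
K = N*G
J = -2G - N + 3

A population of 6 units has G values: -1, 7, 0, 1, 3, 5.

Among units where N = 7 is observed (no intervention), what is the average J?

-12

Conditioning on N=7 selects the 4 unit(s) with G ∈ {7, 1, 3, 5}. Their J values: -18, -6, -10, -14. Mean = -12.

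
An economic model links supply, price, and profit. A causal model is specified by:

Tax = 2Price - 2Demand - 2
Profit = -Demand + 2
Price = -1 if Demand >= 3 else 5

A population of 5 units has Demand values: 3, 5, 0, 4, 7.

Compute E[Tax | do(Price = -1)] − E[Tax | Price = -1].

1.9

do(Price=-1) breaks Price's dependence on Demand. With Price=-1 fixed, Tax across the units is -10, -14, -4, -12, -18, mean -11.6.
Observing Price=-1 restricts to units where Price's equation naturally yields -1: Demand ∈ {3, 5, 4, 7}. In that subpopulation Tax = -10, -14, -12, -18, mean -13.5.
Difference = -11.6 − (-13.5) = 1.9.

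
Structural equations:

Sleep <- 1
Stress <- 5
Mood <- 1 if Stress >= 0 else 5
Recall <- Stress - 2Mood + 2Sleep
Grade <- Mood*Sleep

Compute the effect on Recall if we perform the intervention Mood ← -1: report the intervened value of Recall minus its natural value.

The intervention breaks the incoming arrows to Mood: Mood <- 1 if Stress >= 0 else 5 no longer applies, and Mood = -1.
Recall = Stress - 2Mood + 2Sleep  [with Stress=5, Mood=-1, Sleep=1]  = 9
Without intervention: Mood = 1 if Stress >= 0 else 5  [with Stress=5]  = 1; Recall = Stress - 2Mood + 2Sleep  [with Stress=5, Mood=1, Sleep=1]  = 5.
Change = 9 − 5 = 4.

4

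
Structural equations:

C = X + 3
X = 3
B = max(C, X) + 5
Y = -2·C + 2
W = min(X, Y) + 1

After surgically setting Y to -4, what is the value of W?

-3

Intervening sets Y = -4 and removes its equation (Y = -2·C + 2).
W = min(X, Y) + 1  [with X=3, Y=-4]  = -3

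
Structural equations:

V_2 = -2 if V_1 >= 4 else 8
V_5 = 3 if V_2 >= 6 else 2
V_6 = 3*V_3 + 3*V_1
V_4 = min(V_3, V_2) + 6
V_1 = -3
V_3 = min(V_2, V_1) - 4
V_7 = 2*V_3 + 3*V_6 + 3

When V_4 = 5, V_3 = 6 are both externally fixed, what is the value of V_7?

The joint intervention fixes V_4 = 5, V_3 = 6, removing each variable's own equation.
V_6 = 3*V_3 + 3*V_1  [with V_3=6, V_1=-3]  = 9
V_7 = 2*V_3 + 3*V_6 + 3  [with V_3=6, V_6=9]  = 42

42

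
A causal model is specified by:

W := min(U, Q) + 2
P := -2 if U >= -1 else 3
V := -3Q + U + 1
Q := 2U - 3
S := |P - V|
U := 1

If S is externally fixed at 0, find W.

1

The intervention breaks the incoming arrows to S: S := |P - V| no longer applies, and S = 0.
Since W is not a descendant of the intervened variable, it is unaffected.
Q = 2U - 3  [with U=1]  = -1
W = min(U, Q) + 2  [with U=1, Q=-1]  = 1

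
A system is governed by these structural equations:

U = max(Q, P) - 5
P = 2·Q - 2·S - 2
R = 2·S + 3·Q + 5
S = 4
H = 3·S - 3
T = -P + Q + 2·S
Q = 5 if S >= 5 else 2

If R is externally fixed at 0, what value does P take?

Intervening sets R = 0 and removes its equation (R = 2·S + 3·Q + 5).
P is not downstream of the intervention, so its value is determined by the original equations.
Q = 5 if S >= 5 else 2  [with S=4]  = 2
P = 2·Q - 2·S - 2  [with Q=2, S=4]  = -6

-6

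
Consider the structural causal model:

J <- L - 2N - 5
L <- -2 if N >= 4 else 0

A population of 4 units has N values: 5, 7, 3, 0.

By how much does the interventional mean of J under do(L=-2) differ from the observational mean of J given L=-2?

do(L=-2) breaks L's dependence on N. With L=-2 fixed, J across the units is -17, -21, -13, -7, mean -14.5.
Observing L=-2 restricts to units where L's equation naturally yields -2: N ∈ {5, 7}. In that subpopulation J = -17, -21, mean -19.
Difference = -14.5 − (-19) = 4.5.

4.5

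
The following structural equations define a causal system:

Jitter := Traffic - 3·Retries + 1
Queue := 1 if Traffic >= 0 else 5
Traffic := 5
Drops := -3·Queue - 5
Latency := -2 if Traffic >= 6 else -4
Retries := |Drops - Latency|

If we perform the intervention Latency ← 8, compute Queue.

The intervention breaks the incoming arrows to Latency: Latency := -2 if Traffic >= 6 else -4 no longer applies, and Latency = 8.
Since Queue is not a descendant of the intervened variable, it is unaffected.
Queue = 1 if Traffic >= 0 else 5  [with Traffic=5]  = 1

1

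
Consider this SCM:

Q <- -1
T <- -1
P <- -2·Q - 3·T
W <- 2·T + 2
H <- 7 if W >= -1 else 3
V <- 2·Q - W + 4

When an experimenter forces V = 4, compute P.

do(V=4) replaces the equation V <- 2·Q - W + 4 with the constant V = 4.
P is not downstream of the intervention, so its value is determined by the original equations.
P = -2·Q - 3·T  [with Q=-1, T=-1]  = 5

5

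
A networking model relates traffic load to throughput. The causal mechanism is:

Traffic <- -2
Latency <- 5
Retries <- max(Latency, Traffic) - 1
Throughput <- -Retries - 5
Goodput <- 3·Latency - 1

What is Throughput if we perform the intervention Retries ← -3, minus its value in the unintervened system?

The intervention breaks the incoming arrows to Retries: Retries <- max(Latency, Traffic) - 1 no longer applies, and Retries = -3.
Throughput = -Retries - 5  [with Retries=-3]  = -2
Without intervention: Retries = max(Latency, Traffic) - 1  [with Latency=5, Traffic=-2]  = 4; Throughput = -Retries - 5  [with Retries=4]  = -9.
Change = -2 − (-9) = 7.

7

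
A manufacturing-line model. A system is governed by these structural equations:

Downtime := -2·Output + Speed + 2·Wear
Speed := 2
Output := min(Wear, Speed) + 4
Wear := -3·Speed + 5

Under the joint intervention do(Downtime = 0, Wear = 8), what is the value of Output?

Setting Downtime = 0, Wear = 8 by intervention discards those variables' equations.
Output = min(Wear, Speed) + 4  [with Wear=8, Speed=2]  = 6

6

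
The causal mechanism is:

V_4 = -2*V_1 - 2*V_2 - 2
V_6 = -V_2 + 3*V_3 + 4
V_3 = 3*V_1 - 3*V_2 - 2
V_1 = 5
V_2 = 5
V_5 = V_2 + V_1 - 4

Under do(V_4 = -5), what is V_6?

-7

Under do(V_4=-5), the mechanism V_4 = -2*V_1 - 2*V_2 - 2 is discarded; V_4 is fixed at -5.
Since V_6 is not a descendant of the intervened variable, it is unaffected.
V_3 = 3*V_1 - 3*V_2 - 2  [with V_1=5, V_2=5]  = -2
V_6 = -V_2 + 3*V_3 + 4  [with V_2=5, V_3=-2]  = -7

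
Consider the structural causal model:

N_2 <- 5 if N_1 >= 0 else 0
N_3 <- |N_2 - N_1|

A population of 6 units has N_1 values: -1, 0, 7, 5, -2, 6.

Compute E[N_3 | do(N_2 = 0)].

do(N_2=0) breaks N_2's dependence on N_1. With N_2=0 fixed, N_3 across the units is 1, 0, 7, 5, 2, 6, mean 3.5.

3.5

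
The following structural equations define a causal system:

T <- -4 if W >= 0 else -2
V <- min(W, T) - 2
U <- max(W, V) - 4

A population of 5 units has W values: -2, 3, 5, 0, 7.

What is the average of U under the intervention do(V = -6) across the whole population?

do(V=-6) breaks V's dependence on W. With V=-6 fixed, U across the units is -6, -1, 1, -4, 3, mean -1.4.

-1.4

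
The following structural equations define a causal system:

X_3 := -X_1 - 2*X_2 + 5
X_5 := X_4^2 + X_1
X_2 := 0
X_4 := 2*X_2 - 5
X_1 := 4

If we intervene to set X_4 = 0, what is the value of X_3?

Under do(X_4=0), the mechanism X_4 := 2*X_2 - 5 is discarded; X_4 is fixed at 0.
Since X_3 is not a descendant of the intervened variable, it is unaffected.
X_3 = -X_1 - 2*X_2 + 5  [with X_1=4, X_2=0]  = 1

1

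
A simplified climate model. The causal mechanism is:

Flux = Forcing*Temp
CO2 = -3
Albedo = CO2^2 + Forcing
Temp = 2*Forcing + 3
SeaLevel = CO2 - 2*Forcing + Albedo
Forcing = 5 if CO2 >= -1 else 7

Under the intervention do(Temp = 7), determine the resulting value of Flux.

49

The intervention breaks the incoming arrows to Temp: Temp = 2*Forcing + 3 no longer applies, and Temp = 7.
Forcing = 5 if CO2 >= -1 else 7  [with CO2=-3]  = 7
Flux = Forcing*Temp  [with Forcing=7, Temp=7]  = 49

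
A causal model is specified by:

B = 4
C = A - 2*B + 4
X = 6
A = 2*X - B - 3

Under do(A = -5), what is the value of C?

The intervention breaks the incoming arrows to A: A = 2*X - B - 3 no longer applies, and A = -5.
C = A - 2*B + 4  [with A=-5, B=4]  = -9

-9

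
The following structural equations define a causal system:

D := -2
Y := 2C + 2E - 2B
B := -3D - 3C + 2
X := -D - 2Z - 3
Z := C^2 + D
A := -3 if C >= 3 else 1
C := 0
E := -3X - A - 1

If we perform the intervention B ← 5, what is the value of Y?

do(B=5) replaces the equation B := -3D - 3C + 2 with the constant B = 5.
Z = C^2 + D  [with C=0, D=-2]  = -2
X = -D - 2Z - 3  [with D=-2, Z=-2]  = 3
A = -3 if C >= 3 else 1  [with C=0]  = 1
E = -3X - A - 1  [with X=3, A=1]  = -11
Y = 2C + 2E - 2B  [with C=0, E=-11, B=5]  = -32

-32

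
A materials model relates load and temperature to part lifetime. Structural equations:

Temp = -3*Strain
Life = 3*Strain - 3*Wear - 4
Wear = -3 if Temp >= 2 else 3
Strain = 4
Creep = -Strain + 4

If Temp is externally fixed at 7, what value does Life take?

do(Temp=7) replaces the equation Temp = -3*Strain with the constant Temp = 7.
Wear = -3 if Temp >= 2 else 3  [with Temp=7]  = -3
Life = 3*Strain - 3*Wear - 4  [with Strain=4, Wear=-3]  = 17

17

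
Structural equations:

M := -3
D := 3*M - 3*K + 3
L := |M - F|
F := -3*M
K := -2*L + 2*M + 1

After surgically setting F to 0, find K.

-11

Under do(F=0), the mechanism F := -3*M is discarded; F is fixed at 0.
L = |M - F|  [with M=-3, F=0]  = 3
K = -2*L + 2*M + 1  [with L=3, M=-3]  = -11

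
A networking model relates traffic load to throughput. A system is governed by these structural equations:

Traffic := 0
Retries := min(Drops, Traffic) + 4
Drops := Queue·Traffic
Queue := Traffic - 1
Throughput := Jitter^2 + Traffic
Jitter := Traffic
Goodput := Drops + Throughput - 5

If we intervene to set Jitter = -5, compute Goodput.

20

Under do(Jitter=-5), the mechanism Jitter := Traffic is discarded; Jitter is fixed at -5.
Queue = Traffic - 1  [with Traffic=0]  = -1
Drops = Queue·Traffic  [with Queue=-1, Traffic=0]  = 0
Throughput = Jitter^2 + Traffic  [with Jitter=-5, Traffic=0]  = 25
Goodput = Drops + Throughput - 5  [with Drops=0, Throughput=25]  = 20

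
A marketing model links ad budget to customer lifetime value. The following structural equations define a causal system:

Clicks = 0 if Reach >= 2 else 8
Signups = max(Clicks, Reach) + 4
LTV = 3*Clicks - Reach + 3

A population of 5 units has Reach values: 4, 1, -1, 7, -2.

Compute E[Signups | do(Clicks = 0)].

Every unit gets Clicks=0 under the intervention. Signups values become 8, 5, 4, 11, 4; E[Signups|do(Clicks=0)] = 6.4.

6.4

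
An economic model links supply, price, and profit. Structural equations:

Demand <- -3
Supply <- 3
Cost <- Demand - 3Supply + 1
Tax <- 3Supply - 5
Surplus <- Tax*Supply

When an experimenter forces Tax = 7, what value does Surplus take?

21

Intervening sets Tax = 7 and removes its equation (Tax <- 3Supply - 5).
Surplus = Tax*Supply  [with Tax=7, Supply=3]  = 21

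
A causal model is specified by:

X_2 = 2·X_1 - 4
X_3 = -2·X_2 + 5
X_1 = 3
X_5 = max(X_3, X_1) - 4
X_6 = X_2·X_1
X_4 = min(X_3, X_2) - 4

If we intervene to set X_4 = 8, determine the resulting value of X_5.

-1

Intervening sets X_4 = 8 and removes its equation (X_4 = min(X_3, X_2) - 4).
No directed path runs from X_4 to X_5, so X_5 keeps its natural value.
X_2 = 2·X_1 - 4  [with X_1=3]  = 2
X_3 = -2·X_2 + 5  [with X_2=2]  = 1
X_5 = max(X_3, X_1) - 4  [with X_3=1, X_1=3]  = -1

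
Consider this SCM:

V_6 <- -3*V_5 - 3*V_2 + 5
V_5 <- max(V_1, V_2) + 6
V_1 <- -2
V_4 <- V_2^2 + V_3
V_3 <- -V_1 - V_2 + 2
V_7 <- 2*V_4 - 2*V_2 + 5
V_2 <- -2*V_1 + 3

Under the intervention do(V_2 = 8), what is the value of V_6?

-61

Under do(V_2=8), the mechanism V_2 <- -2*V_1 + 3 is discarded; V_2 is fixed at 8.
V_5 = max(V_1, V_2) + 6  [with V_1=-2, V_2=8]  = 14
V_6 = -3*V_5 - 3*V_2 + 5  [with V_5=14, V_2=8]  = -61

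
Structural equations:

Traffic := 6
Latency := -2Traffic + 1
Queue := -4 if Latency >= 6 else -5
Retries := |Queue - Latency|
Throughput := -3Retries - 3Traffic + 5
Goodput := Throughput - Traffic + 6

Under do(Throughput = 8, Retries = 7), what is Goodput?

Setting Throughput = 8, Retries = 7 by intervention discards those variables' equations.
Goodput = Throughput - Traffic + 6  [with Throughput=8, Traffic=6]  = 8

8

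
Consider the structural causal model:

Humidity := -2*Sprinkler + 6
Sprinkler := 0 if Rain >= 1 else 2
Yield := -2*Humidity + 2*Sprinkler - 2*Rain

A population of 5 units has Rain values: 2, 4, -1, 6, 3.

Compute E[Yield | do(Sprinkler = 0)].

The intervention sets Sprinkler=0 in all 5 units regardless of Rain. Recomputing Yield per unit gives -16, -20, -10, -24, -18; average -17.6.

-17.6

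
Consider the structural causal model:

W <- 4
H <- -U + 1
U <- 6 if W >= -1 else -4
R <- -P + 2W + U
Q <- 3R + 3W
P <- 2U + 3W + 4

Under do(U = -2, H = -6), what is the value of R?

-6

Under do(U = -2, H = -6), each intervened variable's structural equation is replaced by its fixed value.
P = 2U + 3W + 4  [with U=-2, W=4]  = 12
R = -P + 2W + U  [with P=12, W=4, U=-2]  = -6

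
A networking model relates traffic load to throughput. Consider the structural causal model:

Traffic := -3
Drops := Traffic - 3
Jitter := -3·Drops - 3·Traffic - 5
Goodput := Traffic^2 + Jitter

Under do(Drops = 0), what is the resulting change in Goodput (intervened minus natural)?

-18

Under do(Drops=0), the mechanism Drops := Traffic - 3 is discarded; Drops is fixed at 0.
Jitter = -3·Drops - 3·Traffic - 5  [with Drops=0, Traffic=-3]  = 4
Goodput = Traffic^2 + Jitter  [with Traffic=-3, Jitter=4]  = 13
Without intervention: Drops = Traffic - 3  [with Traffic=-3]  = -6; Jitter = -3·Drops - 3·Traffic - 5  [with Drops=-6, Traffic=-3]  = 22; Goodput = Traffic^2 + Jitter  [with Traffic=-3, Jitter=22]  = 31.
Change = 13 − 31 = -18.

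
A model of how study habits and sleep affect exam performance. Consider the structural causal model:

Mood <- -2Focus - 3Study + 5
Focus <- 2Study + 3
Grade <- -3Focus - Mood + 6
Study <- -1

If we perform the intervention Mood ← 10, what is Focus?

1

Under do(Mood=10), the mechanism Mood <- -2Focus - 3Study + 5 is discarded; Mood is fixed at 10.
Since Focus is not a descendant of the intervened variable, it is unaffected.
Focus = 2Study + 3  [with Study=-1]  = 1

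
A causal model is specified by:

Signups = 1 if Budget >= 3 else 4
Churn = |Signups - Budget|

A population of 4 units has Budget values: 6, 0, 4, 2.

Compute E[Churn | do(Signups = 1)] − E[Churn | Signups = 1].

-1.5

Every unit gets Signups=1 under the intervention. Churn values become 5, 1, 3, 1; E[Churn|do(Signups=1)] = 2.5.
E[Churn|Signups=1] averages over only the 2 units with Signups=1 (Budget = 6, 4): Churn = 5, 3, mean 4.
Difference = 2.5 − 4 = -1.5.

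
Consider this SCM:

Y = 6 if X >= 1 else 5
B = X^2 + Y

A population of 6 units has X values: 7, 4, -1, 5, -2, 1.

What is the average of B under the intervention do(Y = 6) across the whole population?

The intervention sets Y=6 in all 6 units regardless of X. Recomputing B per unit gives 55, 22, 7, 31, 10, 7; average 22.

22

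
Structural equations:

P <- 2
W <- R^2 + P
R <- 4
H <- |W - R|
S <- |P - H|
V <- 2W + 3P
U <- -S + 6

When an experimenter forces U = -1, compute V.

Intervening sets U = -1 and removes its equation (U <- -S + 6).
Since V is not a descendant of the intervened variable, it is unaffected.
W = R^2 + P  [with R=4, P=2]  = 18
V = 2W + 3P  [with W=18, P=2]  = 42

42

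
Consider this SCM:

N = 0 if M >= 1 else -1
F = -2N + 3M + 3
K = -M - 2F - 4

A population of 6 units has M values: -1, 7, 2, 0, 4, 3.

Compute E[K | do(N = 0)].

Every unit gets N=0 under the intervention. K values become -3, -59, -24, -10, -38, -31; E[K|do(N=0)] = -27.5.

-27.5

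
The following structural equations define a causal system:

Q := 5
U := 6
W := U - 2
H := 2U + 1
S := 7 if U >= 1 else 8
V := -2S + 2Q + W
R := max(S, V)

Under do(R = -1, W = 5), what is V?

Under do(R = -1, W = 5), each intervened variable's structural equation is replaced by its fixed value.
S = 7 if U >= 1 else 8  [with U=6]  = 7
V = -2S + 2Q + W  [with S=7, Q=5, W=5]  = 1

1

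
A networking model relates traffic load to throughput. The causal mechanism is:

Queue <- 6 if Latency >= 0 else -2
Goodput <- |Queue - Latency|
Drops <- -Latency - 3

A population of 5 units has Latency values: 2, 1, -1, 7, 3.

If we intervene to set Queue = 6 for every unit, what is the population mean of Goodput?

4

The intervention sets Queue=6 in all 5 units regardless of Latency. Recomputing Goodput per unit gives 4, 5, 7, 1, 3; average 4.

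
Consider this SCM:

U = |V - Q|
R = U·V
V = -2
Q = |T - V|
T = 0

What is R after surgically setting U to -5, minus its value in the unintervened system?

18

Intervening sets U = -5 and removes its equation (U = |V - Q|).
R = U·V  [with U=-5, V=-2]  = 10
Without intervention: Q = |T - V|  [with T=0, V=-2]  = 2; U = |V - Q|  [with V=-2, Q=2]  = 4; R = U·V  [with U=4, V=-2]  = -8.
Change = 10 − (-8) = 18.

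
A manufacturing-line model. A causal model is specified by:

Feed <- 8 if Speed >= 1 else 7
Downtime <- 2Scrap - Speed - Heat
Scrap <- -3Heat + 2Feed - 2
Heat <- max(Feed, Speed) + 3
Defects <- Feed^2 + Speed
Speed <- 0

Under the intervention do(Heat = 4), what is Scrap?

do(Heat=4) replaces the equation Heat <- max(Feed, Speed) + 3 with the constant Heat = 4.
Feed = 8 if Speed >= 1 else 7  [with Speed=0]  = 7
Scrap = -3Heat + 2Feed - 2  [with Heat=4, Feed=7]  = 0

0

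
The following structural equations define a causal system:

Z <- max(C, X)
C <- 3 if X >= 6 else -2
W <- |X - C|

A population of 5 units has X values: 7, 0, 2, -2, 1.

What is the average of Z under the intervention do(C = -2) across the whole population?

Every unit gets C=-2 under the intervention. Z values become 7, 0, 2, -2, 1; E[Z|do(C=-2)] = 1.6.

1.6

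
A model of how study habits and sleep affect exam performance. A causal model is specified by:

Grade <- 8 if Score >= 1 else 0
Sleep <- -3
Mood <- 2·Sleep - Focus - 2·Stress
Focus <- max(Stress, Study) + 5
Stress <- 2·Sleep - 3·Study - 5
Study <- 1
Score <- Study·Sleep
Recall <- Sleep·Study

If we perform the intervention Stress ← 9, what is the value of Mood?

The intervention breaks the incoming arrows to Stress: Stress <- 2·Sleep - 3·Study - 5 no longer applies, and Stress = 9.
Focus = max(Stress, Study) + 5  [with Stress=9, Study=1]  = 14
Mood = 2·Sleep - Focus - 2·Stress  [with Sleep=-3, Focus=14, Stress=9]  = -38

-38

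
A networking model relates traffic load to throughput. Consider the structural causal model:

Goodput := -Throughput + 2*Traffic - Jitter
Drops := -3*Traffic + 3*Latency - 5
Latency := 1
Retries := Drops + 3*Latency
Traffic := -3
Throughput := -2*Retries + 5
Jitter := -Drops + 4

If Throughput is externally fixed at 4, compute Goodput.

Intervening sets Throughput = 4 and removes its equation (Throughput := -2*Retries + 5).
Drops = -3*Traffic + 3*Latency - 5  [with Traffic=-3, Latency=1]  = 7
Jitter = -Drops + 4  [with Drops=7]  = -3
Goodput = -Throughput + 2*Traffic - Jitter  [with Throughput=4, Traffic=-3, Jitter=-3]  = -7

-7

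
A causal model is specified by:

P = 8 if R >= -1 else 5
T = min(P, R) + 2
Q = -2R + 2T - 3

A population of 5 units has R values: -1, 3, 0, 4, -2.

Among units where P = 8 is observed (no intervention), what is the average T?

3.5

Conditioning on P=8 selects the 4 unit(s) with R ∈ {-1, 3, 0, 4}. Their T values: 1, 5, 2, 6. Mean = 3.5.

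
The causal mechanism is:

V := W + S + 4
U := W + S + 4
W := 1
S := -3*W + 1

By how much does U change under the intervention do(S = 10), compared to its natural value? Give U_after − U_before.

Under do(S=10), the mechanism S := -3*W + 1 is discarded; S is fixed at 10.
U = W + S + 4  [with W=1, S=10]  = 15
Without intervention: S = -3*W + 1  [with W=1]  = -2; U = W + S + 4  [with W=1, S=-2]  = 3.
Change = 15 − 3 = 12.

12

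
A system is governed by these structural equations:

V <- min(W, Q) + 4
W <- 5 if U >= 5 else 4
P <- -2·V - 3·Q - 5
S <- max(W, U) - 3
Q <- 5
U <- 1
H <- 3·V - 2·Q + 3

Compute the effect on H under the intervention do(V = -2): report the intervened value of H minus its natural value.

-30

The intervention breaks the incoming arrows to V: V <- min(W, Q) + 4 no longer applies, and V = -2.
H = 3·V - 2·Q + 3  [with V=-2, Q=5]  = -13
Without intervention: W = 5 if U >= 5 else 4  [with U=1]  = 4; V = min(W, Q) + 4  [with W=4, Q=5]  = 8; H = 3·V - 2·Q + 3  [with V=8, Q=5]  = 17.
Change = -13 − 17 = -30.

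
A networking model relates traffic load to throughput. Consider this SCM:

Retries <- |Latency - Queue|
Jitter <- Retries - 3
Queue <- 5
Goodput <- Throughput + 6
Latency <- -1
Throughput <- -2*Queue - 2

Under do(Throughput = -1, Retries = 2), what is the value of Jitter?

Under do(Throughput = -1, Retries = 2), each intervened variable's structural equation is replaced by its fixed value.
Jitter = Retries - 3  [with Retries=2]  = -1

-1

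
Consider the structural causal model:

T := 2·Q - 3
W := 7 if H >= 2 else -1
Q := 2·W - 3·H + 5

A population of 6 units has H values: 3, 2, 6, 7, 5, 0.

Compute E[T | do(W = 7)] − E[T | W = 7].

Under do(W=7), W's equation is replaced by W=7 for every unit. Per-unit T: 17, 23, -1, -7, 5, 35. Mean = 12.
E[T|W=7] averages over only the 5 units with W=7 (H = 3, 2, 6, 7, 5): T = 17, 23, -1, -7, 5, mean 7.4.
Difference = 12 − 7.4 = 4.6.

4.6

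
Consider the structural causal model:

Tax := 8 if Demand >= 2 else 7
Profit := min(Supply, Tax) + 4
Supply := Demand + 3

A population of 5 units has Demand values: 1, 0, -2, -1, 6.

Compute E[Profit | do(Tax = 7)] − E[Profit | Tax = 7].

The intervention sets Tax=7 in all 5 units regardless of Demand. Recomputing Profit per unit gives 8, 7, 5, 6, 11; average 7.4.
Conditioning on Tax=7 selects the 4 unit(s) with Demand ∈ {1, 0, -2, -1}. Their Profit values: 8, 7, 5, 6. Mean = 6.5.
Difference = 7.4 − 6.5 = 0.9.

0.9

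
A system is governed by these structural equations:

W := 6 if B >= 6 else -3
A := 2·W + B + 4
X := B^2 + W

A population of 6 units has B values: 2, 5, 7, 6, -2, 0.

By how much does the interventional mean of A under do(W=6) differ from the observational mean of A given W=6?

-3.5

do(W=6) breaks W's dependence on B. With W=6 fixed, A across the units is 18, 21, 23, 22, 14, 16, mean 19.
Conditioning on W=6 selects the 2 unit(s) with B ∈ {7, 6}. Their A values: 23, 22. Mean = 22.5.
Difference = 19 − 22.5 = -3.5.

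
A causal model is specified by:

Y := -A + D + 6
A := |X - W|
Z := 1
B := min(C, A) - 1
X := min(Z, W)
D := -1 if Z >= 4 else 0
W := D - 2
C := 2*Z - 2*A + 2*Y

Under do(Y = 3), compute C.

8

Intervening sets Y = 3 and removes its equation (Y := -A + D + 6).
D = -1 if Z >= 4 else 0  [with Z=1]  = 0
W = D - 2  [with D=0]  = -2
X = min(Z, W)  [with Z=1, W=-2]  = -2
A = |X - W|  [with X=-2, W=-2]  = 0
C = 2*Z - 2*A + 2*Y  [with Z=1, A=0, Y=3]  = 8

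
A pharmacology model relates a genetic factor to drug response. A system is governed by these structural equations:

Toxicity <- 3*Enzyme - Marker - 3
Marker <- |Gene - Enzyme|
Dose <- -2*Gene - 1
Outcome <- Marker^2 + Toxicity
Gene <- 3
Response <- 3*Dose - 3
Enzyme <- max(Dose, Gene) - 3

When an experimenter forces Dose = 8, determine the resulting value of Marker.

2

Under do(Dose=8), the mechanism Dose <- -2*Gene - 1 is discarded; Dose is fixed at 8.
Enzyme = max(Dose, Gene) - 3  [with Dose=8, Gene=3]  = 5
Marker = |Gene - Enzyme|  [with Gene=3, Enzyme=5]  = 2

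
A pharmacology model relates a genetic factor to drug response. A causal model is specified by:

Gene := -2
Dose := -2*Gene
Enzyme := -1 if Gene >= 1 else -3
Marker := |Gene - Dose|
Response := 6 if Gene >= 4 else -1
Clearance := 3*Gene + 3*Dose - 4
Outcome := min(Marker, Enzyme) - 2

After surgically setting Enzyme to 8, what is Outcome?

The intervention breaks the incoming arrows to Enzyme: Enzyme := -1 if Gene >= 1 else -3 no longer applies, and Enzyme = 8.
Dose = -2*Gene  [with Gene=-2]  = 4
Marker = |Gene - Dose|  [with Gene=-2, Dose=4]  = 6
Outcome = min(Marker, Enzyme) - 2  [with Marker=6, Enzyme=8]  = 4

4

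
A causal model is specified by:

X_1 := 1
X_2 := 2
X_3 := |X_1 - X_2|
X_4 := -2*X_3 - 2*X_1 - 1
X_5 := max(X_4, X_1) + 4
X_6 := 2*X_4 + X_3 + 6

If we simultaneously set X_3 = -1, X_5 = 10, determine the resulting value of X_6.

Setting X_3 = -1, X_5 = 10 by intervention discards those variables' equations.
X_4 = -2*X_3 - 2*X_1 - 1  [with X_3=-1, X_1=1]  = -1
X_6 = 2*X_4 + X_3 + 6  [with X_4=-1, X_3=-1]  = 3

3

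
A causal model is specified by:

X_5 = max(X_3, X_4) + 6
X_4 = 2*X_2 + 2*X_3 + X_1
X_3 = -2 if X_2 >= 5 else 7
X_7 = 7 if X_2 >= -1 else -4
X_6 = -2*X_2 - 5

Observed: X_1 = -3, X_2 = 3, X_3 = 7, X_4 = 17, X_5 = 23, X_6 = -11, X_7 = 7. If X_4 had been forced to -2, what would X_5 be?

13

Intervening sets X_4 = -2 and removes its equation (X_4 = 2*X_2 + 2*X_3 + X_1).
X_3 = -2 if X_2 >= 5 else 7  [with X_2=3]  = 7
X_5 = max(X_3, X_4) + 6  [with X_3=7, X_4=-2]  = 13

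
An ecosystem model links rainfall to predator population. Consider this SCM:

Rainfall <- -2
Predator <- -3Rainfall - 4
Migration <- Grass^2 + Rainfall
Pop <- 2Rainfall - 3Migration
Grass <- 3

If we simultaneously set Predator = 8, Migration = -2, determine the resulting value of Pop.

Setting Predator = 8, Migration = -2 by intervention discards those variables' equations.
Pop = 2Rainfall - 3Migration  [with Rainfall=-2, Migration=-2]  = 2

2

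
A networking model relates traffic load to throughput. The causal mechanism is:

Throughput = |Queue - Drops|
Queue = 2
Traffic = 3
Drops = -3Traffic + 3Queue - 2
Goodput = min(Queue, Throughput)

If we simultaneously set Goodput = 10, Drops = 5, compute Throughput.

Under do(Goodput = 10, Drops = 5), each intervened variable's structural equation is replaced by its fixed value.
Throughput = |Queue - Drops|  [with Queue=2, Drops=5]  = 3

3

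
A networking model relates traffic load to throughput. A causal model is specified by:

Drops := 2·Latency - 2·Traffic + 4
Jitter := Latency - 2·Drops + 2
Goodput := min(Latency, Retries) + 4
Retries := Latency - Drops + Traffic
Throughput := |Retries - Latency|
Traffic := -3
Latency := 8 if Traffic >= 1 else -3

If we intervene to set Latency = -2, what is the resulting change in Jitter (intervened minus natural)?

do(Latency=-2) replaces the equation Latency := 8 if Traffic >= 1 else -3 with the constant Latency = -2.
Drops = 2·Latency - 2·Traffic + 4  [with Latency=-2, Traffic=-3]  = 6
Jitter = Latency - 2·Drops + 2  [with Latency=-2, Drops=6]  = -12
Without intervention: Latency = 8 if Traffic >= 1 else -3  [with Traffic=-3]  = -3; Drops = 2·Latency - 2·Traffic + 4  [with Latency=-3, Traffic=-3]  = 4; Jitter = Latency - 2·Drops + 2  [with Latency=-3, Drops=4]  = -9.
Change = -12 − (-9) = -3.

-3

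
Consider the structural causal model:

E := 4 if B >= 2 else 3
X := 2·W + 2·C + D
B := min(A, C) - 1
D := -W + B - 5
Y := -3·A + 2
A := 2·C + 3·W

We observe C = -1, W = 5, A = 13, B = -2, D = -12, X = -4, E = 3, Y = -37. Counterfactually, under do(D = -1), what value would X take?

7

The intervention breaks the incoming arrows to D: D := -W + B - 5 no longer applies, and D = -1.
X = 2·W + 2·C + D  [with W=5, C=-1, D=-1]  = 7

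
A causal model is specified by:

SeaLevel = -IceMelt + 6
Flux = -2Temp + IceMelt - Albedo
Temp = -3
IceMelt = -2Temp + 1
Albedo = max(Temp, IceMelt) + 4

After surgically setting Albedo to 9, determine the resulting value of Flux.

do(Albedo=9) replaces the equation Albedo = max(Temp, IceMelt) + 4 with the constant Albedo = 9.
IceMelt = -2Temp + 1  [with Temp=-3]  = 7
Flux = -2Temp + IceMelt - Albedo  [with Temp=-3, IceMelt=7, Albedo=9]  = 4

4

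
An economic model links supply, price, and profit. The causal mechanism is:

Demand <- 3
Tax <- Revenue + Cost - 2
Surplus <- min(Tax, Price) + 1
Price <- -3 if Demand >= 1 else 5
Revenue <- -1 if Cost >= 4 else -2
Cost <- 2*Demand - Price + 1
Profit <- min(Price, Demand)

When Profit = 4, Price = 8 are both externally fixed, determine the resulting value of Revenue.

-2

Under do(Profit = 4, Price = 8), each intervened variable's structural equation is replaced by its fixed value.
Cost = 2*Demand - Price + 1  [with Demand=3, Price=8]  = -1
Revenue = -1 if Cost >= 4 else -2  [with Cost=-1]  = -2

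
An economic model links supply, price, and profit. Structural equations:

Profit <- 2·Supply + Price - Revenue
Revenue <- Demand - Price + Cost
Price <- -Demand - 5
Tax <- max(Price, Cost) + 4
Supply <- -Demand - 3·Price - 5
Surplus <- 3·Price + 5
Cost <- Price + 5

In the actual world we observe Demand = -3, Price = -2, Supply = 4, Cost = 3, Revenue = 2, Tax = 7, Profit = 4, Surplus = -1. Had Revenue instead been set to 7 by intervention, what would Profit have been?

-1

Under do(Revenue=7), the mechanism Revenue <- Demand - Price + Cost is discarded; Revenue is fixed at 7.
Price = -Demand - 5  [with Demand=-3]  = -2
Supply = -Demand - 3·Price - 5  [with Demand=-3, Price=-2]  = 4
Profit = 2·Supply + Price - Revenue  [with Supply=4, Price=-2, Revenue=7]  = -1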